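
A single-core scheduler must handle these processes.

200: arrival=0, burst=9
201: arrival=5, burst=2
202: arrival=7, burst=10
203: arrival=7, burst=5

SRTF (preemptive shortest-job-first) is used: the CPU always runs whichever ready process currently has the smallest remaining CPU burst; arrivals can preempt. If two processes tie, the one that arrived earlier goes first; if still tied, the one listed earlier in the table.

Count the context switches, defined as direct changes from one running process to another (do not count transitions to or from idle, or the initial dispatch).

Timeline: | 200 0-5 | 201 5-7 | 200 7-11 | 203 11-16 | 202 16-26 |
Completion: 200=11  201=7  202=26  203=16

4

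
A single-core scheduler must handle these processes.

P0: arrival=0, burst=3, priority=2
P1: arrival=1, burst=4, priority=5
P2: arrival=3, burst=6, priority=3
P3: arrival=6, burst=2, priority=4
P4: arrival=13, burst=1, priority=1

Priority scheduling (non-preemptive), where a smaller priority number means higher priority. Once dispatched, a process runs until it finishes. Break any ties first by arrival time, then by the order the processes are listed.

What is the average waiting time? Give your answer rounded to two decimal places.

3.00

Timeline: | P0 0-3 | P2 3-9 | P3 9-11 | P1 11-15 | P4 15-16 |
Completion: P0=3  P1=15  P2=9  P3=11  P4=16
Turnaround (C−A): P0=3  P1=14  P2=6  P3=5  P4=3
Waiting times: P0=0, P1=10, P2=0, P3=3, P4=2
Average waiting = (0+10+0+3+2) / 5 = 15/5 = 3.00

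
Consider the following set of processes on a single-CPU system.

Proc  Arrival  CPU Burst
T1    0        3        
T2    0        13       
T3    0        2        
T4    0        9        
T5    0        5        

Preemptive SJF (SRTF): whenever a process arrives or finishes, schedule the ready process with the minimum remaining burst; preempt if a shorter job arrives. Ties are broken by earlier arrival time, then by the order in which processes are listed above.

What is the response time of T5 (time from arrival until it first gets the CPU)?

5

Timeline: | T3 0-2 | T1 2-5 | T5 5-10 | T4 10-19 | T2 19-32 |
Completion: T1=5  T2=32  T3=2  T4=19  T5=10
Response(T5) = first start − arrival = 5 − 0 = 5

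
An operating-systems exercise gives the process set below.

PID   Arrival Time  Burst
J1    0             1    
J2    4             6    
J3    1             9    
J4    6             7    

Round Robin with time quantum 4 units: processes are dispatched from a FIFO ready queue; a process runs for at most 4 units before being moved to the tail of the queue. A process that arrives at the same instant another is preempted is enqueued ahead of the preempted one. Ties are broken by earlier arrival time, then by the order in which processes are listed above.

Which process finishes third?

Timeline: | J1 0-1 | J3 1-5 | J2 5-9 | J3 9-13 | J4 13-17 | J2 17-19 | J3 19-20 | J4 20-23 |
Completion: J1=1  J2=19  J3=20  J4=23
Finish order: J1 → J2 → J3 → J4

J3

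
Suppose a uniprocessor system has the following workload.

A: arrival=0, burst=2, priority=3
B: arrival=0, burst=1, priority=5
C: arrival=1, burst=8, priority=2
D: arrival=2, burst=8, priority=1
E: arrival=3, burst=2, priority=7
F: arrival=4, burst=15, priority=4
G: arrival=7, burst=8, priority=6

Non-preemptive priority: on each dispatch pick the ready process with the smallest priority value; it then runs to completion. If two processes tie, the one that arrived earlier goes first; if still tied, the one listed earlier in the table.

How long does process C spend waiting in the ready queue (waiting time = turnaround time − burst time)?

Gantt: | A 0-2 | D 2-10 | C 10-18 | F 18-33 | B 33-34 | G 34-42 | E 42-44 |
Completion: A=2  B=34  C=18  D=10  E=44  F=33  G=42
Turnaround (C−A): A=2  B=34  C=17  D=8  E=41  F=29  G=35
Waiting(C) = turnaround − burst = 17 − 8 = 9

9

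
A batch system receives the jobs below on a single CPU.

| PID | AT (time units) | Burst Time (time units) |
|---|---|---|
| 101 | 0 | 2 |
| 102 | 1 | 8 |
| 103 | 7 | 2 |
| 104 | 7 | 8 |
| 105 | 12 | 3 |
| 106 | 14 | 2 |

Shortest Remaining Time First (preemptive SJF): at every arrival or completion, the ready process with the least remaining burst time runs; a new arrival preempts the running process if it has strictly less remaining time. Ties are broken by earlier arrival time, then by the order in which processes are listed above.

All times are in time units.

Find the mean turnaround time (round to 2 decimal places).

6.50

Gantt: | 101 0-2 | 102 2-7 | 103 7-9 | 102 9-12 | 105 12-15 | 106 15-17 | 104 17-25 |
Completion: 101=2  102=12  103=9  104=25  105=15  106=17
Turnaround (C−A): 101=2  102=11  103=2  104=18  105=3  106=3
Turnaround times: 101=2, 102=11, 103=2, 104=18, 105=3, 106=3
Average turnaround = (2+11+2+18+3+3) / 6 = 39/6 = 6.50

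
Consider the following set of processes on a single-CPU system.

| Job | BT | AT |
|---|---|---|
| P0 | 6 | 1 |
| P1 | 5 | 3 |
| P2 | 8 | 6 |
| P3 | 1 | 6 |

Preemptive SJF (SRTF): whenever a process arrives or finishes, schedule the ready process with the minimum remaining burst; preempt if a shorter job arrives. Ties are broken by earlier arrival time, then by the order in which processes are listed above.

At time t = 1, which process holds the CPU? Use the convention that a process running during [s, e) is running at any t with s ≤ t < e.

Gantt: | idle 0-1 | P0 1-7 | P3 7-8 | P1 8-13 | P2 13-21 |
Completion: P0=7  P1=13  P2=21  P3=8

P0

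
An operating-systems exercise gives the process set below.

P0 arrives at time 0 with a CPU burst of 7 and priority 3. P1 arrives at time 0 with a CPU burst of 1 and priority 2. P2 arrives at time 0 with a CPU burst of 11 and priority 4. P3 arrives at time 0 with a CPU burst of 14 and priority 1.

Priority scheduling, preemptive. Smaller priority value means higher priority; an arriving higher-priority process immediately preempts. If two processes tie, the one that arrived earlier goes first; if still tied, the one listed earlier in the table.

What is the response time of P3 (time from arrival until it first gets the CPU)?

Gantt: | P3 0-14 | P1 14-15 | P0 15-22 | P2 22-33 |
Completion: P0=22  P1=15  P2=33  P3=14
Turnaround (C−A): P0=22  P1=15  P2=33  P3=14
Response(P3) = first start − arrival = 0 − 0 = 0

0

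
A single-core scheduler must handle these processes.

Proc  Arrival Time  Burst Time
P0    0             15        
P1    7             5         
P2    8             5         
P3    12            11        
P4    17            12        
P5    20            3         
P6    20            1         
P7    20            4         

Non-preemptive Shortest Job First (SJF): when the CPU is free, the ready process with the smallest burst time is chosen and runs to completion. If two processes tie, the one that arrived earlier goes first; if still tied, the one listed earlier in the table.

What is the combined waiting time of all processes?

81

Timeline: | P0 0-15 | P1 15-20 | P6 20-21 | P5 21-24 | P7 24-28 | P2 28-33 | P3 33-44 | P4 44-56 |
Completion: P0=15  P1=20  P2=33  P3=44  P4=56  P5=24  P6=21  P7=28
Waiting = turnaround − burst: P0=0, P1=8, P2=20, P3=21, P4=27, P5=1, P6=0, P7=4
Total waiting = 0 + 8 + 20 + 21 + 27 + 1 + 0 + 4 = 81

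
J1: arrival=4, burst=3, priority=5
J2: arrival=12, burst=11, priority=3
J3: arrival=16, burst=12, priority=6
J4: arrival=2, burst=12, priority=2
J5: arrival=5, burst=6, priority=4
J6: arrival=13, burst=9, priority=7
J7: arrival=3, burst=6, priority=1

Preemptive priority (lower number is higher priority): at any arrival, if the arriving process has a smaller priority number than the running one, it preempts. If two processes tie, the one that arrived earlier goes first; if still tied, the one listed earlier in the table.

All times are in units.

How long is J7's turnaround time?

6

Gantt: | idle 0-2 | J4 2-3 | J7 3-9 | J4 9-20 | J2 20-31 | J5 31-37 | J1 37-40 | J3 40-52 | J6 52-61 |
Completion: J1=40  J2=31  J3=52  J4=20  J5=37  J6=61  J7=9
Turnaround (C−A): J1=36  J2=19  J3=36  J4=18  J5=32  J6=48  J7=6
Turnaround(J7) = completion − arrival = 9 − 3 = 6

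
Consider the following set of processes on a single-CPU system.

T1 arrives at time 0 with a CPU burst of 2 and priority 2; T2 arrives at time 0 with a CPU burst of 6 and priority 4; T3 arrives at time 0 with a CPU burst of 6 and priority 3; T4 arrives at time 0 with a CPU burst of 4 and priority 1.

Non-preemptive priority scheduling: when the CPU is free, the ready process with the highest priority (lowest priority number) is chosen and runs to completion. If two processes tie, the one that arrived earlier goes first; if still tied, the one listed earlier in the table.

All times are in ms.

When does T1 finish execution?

Gantt: | T4 0-4 | T1 4-6 | T3 6-12 | T2 12-18 |
Completion: T1=6  T2=18  T3=12  T4=4
Turnaround (C−A): T1=6  T2=18  T3=12  T4=4

6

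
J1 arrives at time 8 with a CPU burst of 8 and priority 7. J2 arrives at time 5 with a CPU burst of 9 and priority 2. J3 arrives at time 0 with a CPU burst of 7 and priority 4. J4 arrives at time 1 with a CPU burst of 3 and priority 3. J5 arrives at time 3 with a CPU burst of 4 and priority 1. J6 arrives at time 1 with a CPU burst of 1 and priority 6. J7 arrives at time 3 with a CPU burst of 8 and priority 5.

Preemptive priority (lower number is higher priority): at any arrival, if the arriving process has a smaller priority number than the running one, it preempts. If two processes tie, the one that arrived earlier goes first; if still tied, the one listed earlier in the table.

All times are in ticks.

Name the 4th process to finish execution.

J3

Timeline: | J3 0-1 | J4 1-3 | J5 3-7 | J2 7-16 | J4 16-17 | J3 17-23 | J7 23-31 | J6 31-32 | J1 32-40 |
Completion: J1=40  J2=16  J3=23  J4=17  J5=7  J6=32  J7=31
Turnaround (C−A): J1=32  J2=11  J3=23  J4=16  J5=4  J6=31  J7=28
Finish order: J5 → J2 → J4 → J3 → J7 → J6 → J1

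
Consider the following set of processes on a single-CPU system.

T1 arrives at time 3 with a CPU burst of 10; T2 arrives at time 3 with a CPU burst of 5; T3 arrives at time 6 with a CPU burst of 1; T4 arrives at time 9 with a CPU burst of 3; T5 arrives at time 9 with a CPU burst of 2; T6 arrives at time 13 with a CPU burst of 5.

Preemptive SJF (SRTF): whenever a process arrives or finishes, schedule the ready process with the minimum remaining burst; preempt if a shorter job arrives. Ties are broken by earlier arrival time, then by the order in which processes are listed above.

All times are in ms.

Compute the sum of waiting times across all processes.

Schedule: | idle 0-3 | T2 3-6 | T3 6-7 | T2 7-9 | T5 9-11 | T4 11-14 | T6 14-19 | T1 19-29 |
Completion: T1=29  T2=9  T3=7  T4=14  T5=11  T6=19
Waiting = turnaround − burst: T1=16, T2=1, T3=0, T4=2, T5=0, T6=1
Total waiting = 16 + 1 + 0 + 2 + 0 + 1 = 20

20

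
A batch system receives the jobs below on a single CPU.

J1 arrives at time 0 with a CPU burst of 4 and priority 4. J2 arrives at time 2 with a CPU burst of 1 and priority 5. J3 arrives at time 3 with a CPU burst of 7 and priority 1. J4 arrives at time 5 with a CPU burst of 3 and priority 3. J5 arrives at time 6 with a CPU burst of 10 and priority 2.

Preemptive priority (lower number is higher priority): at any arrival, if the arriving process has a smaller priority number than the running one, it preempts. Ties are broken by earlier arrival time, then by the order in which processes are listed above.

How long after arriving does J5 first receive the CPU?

Gantt: | J1 0-3 | J3 3-10 | J5 10-20 | J4 20-23 | J1 23-24 | J2 24-25 |
Completion: J1=24  J2=25  J3=10  J4=23  J5=20
Response(J5) = first start − arrival = 10 − 6 = 4

4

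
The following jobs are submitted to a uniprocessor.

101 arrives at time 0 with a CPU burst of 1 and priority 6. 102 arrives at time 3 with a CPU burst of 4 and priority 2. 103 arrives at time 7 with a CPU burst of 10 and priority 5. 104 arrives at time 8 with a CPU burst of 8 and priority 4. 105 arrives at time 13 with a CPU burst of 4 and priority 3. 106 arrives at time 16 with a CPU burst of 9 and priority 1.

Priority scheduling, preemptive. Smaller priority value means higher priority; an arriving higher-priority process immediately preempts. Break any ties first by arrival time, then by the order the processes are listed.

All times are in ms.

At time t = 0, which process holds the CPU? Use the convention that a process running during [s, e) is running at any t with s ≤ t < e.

Timeline: | 101 0-1 | idle 1-3 | 102 3-7 | 103 7-8 | 104 8-13 | 105 13-16 | 106 16-25 | 105 25-26 | 104 26-29 | 103 29-38 |
Completion: 101=1  102=7  103=38  104=29  105=26  106=25
Turnaround (C−A): 101=1  102=4  103=31  104=21  105=13  106=9

101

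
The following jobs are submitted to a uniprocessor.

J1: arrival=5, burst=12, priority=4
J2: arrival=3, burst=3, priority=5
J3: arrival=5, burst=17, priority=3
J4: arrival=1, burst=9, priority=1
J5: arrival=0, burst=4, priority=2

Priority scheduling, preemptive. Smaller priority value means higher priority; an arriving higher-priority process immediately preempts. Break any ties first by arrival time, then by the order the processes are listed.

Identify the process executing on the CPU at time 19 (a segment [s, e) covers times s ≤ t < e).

Timeline: | J5 0-1 | J4 1-10 | J5 10-13 | J3 13-30 | J1 30-42 | J2 42-45 |
Completion: J1=42  J2=45  J3=30  J4=10  J5=13
Turnaround (C−A): J1=37  J2=42  J3=25  J4=9  J5=13

J3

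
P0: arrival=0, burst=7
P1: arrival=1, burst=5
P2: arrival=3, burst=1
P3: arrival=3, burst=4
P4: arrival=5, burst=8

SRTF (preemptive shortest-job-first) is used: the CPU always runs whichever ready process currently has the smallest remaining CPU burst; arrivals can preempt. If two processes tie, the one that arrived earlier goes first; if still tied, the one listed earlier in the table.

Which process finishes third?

Timeline: | P0 0-1 | P1 1-3 | P2 3-4 | P1 4-7 | P3 7-11 | P0 11-17 | P4 17-25 |
Completion: P0=17  P1=7  P2=4  P3=11  P4=25
Finish order: P2 → P1 → P3 → P0 → P4

P3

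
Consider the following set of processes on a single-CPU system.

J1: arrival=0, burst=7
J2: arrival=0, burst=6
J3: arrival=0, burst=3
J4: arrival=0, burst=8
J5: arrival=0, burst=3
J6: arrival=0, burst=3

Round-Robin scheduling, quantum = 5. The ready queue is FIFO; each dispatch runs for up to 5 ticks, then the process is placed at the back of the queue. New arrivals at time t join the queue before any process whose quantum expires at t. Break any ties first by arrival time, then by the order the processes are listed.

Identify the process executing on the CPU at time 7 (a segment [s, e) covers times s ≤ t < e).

J2

Gantt: | J1 0-5 | J2 5-10 | J3 10-13 | J4 13-18 | J5 18-21 | J6 21-24 | J1 24-26 | J2 26-27 | J4 27-30 |
Completion: J1=26  J2=27  J3=13  J4=30  J5=21  J6=24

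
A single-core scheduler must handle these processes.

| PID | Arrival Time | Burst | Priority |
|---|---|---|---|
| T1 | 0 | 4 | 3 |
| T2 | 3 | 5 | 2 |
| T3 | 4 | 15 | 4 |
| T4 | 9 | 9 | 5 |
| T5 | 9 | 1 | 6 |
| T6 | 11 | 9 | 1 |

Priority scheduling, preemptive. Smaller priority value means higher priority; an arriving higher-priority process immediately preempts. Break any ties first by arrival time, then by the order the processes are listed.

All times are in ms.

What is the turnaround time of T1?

9

Timeline: | T1 0-3 | T2 3-8 | T1 8-9 | T3 9-11 | T6 11-20 | T3 20-33 | T4 33-42 | T5 42-43 |
Completion: T1=9  T2=8  T3=33  T4=42  T5=43  T6=20
Turnaround (C−A): T1=9  T2=5  T3=29  T4=33  T5=34  T6=9
Turnaround(T1) = completion − arrival = 9 − 0 = 9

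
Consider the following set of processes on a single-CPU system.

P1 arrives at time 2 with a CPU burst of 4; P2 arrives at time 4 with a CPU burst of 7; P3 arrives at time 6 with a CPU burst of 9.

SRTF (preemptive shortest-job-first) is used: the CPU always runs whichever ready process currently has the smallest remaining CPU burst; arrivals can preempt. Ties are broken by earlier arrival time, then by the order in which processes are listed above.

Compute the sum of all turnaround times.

Schedule: | idle 0-2 | P1 2-6 | P2 6-13 | P3 13-22 |
Completion: P1=6  P2=13  P3=22
Turnaround = completion − arrival: P1=4, P2=9, P3=16
Total turnaround = 4 + 9 + 16 = 29

29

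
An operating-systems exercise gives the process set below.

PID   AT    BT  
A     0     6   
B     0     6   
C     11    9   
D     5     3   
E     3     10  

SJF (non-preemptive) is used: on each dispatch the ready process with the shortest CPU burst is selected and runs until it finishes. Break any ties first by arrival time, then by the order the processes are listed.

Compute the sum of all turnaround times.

69

Schedule: | A 0-6 | D 6-9 | B 9-15 | C 15-24 | E 24-34 |
Completion: A=6  B=15  C=24  D=9  E=34
Turnaround (C−A): A=6  B=15  C=13  D=4  E=31
Turnaround = completion − arrival: A=6, B=15, C=13, D=4, E=31
Total turnaround = 6 + 15 + 13 + 4 + 31 = 69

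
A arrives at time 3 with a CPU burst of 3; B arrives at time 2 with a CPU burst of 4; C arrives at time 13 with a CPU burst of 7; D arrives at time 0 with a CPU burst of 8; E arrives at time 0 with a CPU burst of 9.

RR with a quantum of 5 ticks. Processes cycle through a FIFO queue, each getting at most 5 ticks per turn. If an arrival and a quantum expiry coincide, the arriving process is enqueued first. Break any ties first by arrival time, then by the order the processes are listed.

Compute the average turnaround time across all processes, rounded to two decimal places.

Gantt: | D 0-5 | E 5-10 | B 10-14 | A 14-17 | D 17-20 | E 20-24 | C 24-31 |
Completion: A=17  B=14  C=31  D=20  E=24
Turnaround times: A=14, B=12, C=18, D=20, E=24
Average turnaround = (14+12+18+20+24) / 5 = 88/5 = 17.60

17.60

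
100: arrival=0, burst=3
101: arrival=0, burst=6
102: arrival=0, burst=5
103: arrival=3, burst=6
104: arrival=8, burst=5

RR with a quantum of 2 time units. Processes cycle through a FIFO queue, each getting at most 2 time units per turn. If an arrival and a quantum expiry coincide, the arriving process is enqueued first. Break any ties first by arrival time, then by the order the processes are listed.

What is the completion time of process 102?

Schedule: | 100 0-2 | 101 2-4 | 102 4-6 | 100 6-7 | 103 7-9 | 101 9-11 | 102 11-13 | 104 13-15 | 103 15-17 | 101 17-19 | 102 19-20 | 104 20-22 | 103 22-24 | 104 24-25 |
Completion: 100=7  101=19  102=20  103=24  104=25
Turnaround (C−A): 100=7  101=19  102=20  103=21  104=17

20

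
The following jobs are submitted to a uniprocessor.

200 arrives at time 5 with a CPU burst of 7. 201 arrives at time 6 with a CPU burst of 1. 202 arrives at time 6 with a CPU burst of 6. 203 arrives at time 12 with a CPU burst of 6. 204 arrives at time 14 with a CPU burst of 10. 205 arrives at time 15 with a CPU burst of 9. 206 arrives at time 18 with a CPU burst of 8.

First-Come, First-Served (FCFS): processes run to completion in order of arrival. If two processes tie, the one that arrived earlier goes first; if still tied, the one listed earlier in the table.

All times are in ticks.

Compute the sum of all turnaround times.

124

Timeline: | idle 0-5 | 200 5-12 | 201 12-13 | 202 13-19 | 203 19-25 | 204 25-35 | 205 35-44 | 206 44-52 |
Completion: 200=12  201=13  202=19  203=25  204=35  205=44  206=52
Turnaround = completion − arrival: 200=7, 201=7, 202=13, 203=13, 204=21, 205=29, 206=34
Total turnaround = 7 + 7 + 13 + 13 + 21 + 29 + 34 = 124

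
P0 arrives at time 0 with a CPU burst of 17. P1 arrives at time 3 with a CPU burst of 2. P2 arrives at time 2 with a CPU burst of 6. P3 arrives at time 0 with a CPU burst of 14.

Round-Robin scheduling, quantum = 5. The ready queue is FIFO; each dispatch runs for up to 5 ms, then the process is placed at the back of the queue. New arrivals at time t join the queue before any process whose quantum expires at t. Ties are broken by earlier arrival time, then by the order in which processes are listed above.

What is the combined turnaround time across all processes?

Timeline: | P0 0-5 | P3 5-10 | P2 10-15 | P1 15-17 | P0 17-22 | P3 22-27 | P2 27-28 | P0 28-33 | P3 33-37 | P0 37-39 |
Completion: P0=39  P1=17  P2=28  P3=37
Turnaround (C−A): P0=39  P1=14  P2=26  P3=37
Turnaround = completion − arrival: P0=39, P1=14, P2=26, P3=37
Total turnaround = 39 + 14 + 26 + 37 = 116

116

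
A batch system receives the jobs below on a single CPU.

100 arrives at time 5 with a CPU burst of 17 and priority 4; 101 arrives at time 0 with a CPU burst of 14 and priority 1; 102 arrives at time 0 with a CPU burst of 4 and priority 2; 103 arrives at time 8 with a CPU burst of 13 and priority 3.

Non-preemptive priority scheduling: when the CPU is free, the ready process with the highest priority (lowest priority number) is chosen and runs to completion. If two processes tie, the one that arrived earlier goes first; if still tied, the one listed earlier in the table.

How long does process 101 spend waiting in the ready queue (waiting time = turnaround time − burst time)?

0

Timeline: | 101 0-14 | 102 14-18 | 103 18-31 | 100 31-48 |
Completion: 100=48  101=14  102=18  103=31
Turnaround (C−A): 100=43  101=14  102=18  103=23
Waiting(101) = turnaround − burst = 14 − 14 = 0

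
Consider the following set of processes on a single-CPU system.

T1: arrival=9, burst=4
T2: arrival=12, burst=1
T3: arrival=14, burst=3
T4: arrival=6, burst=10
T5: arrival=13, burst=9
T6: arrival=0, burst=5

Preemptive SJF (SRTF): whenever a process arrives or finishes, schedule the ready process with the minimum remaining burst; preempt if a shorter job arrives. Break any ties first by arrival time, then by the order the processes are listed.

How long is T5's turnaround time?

Timeline: | T6 0-5 | idle 5-6 | T4 6-9 | T1 9-13 | T2 13-14 | T3 14-17 | T4 17-24 | T5 24-33 |
Completion: T1=13  T2=14  T3=17  T4=24  T5=33  T6=5
Turnaround(T5) = completion − arrival = 33 − 13 = 20

20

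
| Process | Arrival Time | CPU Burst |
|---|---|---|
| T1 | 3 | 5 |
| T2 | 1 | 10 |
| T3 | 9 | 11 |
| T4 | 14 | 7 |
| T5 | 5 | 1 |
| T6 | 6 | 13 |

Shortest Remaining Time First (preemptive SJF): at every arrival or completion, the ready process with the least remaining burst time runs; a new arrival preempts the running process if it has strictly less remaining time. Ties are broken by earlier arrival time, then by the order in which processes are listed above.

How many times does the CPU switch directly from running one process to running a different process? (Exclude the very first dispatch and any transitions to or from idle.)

7

Schedule: | idle 0-1 | T2 1-3 | T1 3-5 | T5 5-6 | T1 6-9 | T2 9-17 | T4 17-24 | T3 24-35 | T6 35-48 |
Completion: T1=9  T2=17  T3=35  T4=24  T5=6  T6=48
Turnaround (C−A): T1=6  T2=16  T3=26  T4=10  T5=1  T6=42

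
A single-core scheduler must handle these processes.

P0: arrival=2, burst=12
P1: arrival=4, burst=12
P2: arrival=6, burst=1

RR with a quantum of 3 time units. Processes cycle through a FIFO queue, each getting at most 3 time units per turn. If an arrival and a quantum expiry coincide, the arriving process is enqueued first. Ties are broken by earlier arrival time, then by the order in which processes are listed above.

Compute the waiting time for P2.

Timeline: | idle 0-2 | P0 2-5 | P1 5-8 | P0 8-11 | P2 11-12 | P1 12-15 | P0 15-18 | P1 18-21 | P0 21-24 | P1 24-27 |
Completion: P0=24  P1=27  P2=12
Turnaround (C−A): P0=22  P1=23  P2=6
Waiting(P2) = turnaround − burst = 6 − 1 = 5

5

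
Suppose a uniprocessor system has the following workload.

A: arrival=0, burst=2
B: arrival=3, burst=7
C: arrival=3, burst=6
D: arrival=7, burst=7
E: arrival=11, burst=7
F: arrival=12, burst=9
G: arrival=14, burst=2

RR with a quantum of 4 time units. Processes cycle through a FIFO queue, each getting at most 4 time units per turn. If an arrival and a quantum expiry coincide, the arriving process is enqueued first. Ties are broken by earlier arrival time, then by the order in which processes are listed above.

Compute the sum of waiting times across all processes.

94

Schedule: | A 0-2 | idle 2-3 | B 3-7 | C 7-11 | D 11-15 | B 15-18 | E 18-22 | C 22-24 | F 24-28 | G 28-30 | D 30-33 | E 33-36 | F 36-41 |
Completion: A=2  B=18  C=24  D=33  E=36  F=41  G=30
Turnaround (C−A): A=2  B=15  C=21  D=26  E=25  F=29  G=16
Waiting = turnaround − burst: A=0, B=8, C=15, D=19, E=18, F=20, G=14
Total waiting = 0 + 8 + 15 + 19 + 18 + 20 + 14 = 94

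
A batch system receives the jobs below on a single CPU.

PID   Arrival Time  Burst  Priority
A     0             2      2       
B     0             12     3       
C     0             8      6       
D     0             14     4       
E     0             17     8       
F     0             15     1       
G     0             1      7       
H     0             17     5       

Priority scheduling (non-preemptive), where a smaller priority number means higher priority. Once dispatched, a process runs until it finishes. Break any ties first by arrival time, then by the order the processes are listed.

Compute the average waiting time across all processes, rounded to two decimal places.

Gantt: | F 0-15 | A 15-17 | B 17-29 | D 29-43 | H 43-60 | C 60-68 | G 68-69 | E 69-86 |
Completion: A=17  B=29  C=68  D=43  E=86  F=15  G=69  H=60
Waiting times: A=15, B=17, C=60, D=29, E=69, F=0, G=68, H=43
Average waiting = (15+17+60+29+69+0+68+43) / 8 = 301/8 = 37.63

37.63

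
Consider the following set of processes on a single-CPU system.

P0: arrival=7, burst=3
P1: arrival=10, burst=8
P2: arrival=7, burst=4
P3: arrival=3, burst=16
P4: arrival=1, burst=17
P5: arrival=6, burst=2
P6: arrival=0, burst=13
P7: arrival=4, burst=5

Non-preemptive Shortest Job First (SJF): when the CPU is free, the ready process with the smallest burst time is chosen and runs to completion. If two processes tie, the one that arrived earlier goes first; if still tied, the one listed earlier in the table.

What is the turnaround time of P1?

25

Schedule: | P6 0-13 | P5 13-15 | P0 15-18 | P2 18-22 | P7 22-27 | P1 27-35 | P3 35-51 | P4 51-68 |
Completion: P0=18  P1=35  P2=22  P3=51  P4=68  P5=15  P6=13  P7=27
Turnaround(P1) = completion − arrival = 35 − 10 = 25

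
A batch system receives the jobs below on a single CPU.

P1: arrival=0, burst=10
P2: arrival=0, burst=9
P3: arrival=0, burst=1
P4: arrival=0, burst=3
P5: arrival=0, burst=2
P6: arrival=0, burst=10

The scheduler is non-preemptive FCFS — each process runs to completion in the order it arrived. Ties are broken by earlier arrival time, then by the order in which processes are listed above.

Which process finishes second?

P2

Schedule: | P1 0-10 | P2 10-19 | P3 19-20 | P4 20-23 | P5 23-25 | P6 25-35 |
Completion: P1=10  P2=19  P3=20  P4=23  P5=25  P6=35
Finish order: P1 → P2 → P3 → P4 → P5 → P6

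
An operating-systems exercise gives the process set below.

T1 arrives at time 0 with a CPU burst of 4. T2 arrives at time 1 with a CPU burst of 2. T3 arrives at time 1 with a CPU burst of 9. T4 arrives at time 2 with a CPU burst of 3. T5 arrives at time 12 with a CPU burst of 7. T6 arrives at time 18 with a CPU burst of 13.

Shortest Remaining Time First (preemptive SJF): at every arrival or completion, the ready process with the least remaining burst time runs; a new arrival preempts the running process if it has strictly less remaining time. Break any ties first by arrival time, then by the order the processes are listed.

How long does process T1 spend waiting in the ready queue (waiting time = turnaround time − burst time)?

2

Gantt: | T1 0-1 | T2 1-3 | T1 3-6 | T4 6-9 | T3 9-18 | T5 18-25 | T6 25-38 |
Completion: T1=6  T2=3  T3=18  T4=9  T5=25  T6=38
Turnaround (C−A): T1=6  T2=2  T3=17  T4=7  T5=13  T6=20
Waiting(T1) = turnaround − burst = 6 − 4 = 2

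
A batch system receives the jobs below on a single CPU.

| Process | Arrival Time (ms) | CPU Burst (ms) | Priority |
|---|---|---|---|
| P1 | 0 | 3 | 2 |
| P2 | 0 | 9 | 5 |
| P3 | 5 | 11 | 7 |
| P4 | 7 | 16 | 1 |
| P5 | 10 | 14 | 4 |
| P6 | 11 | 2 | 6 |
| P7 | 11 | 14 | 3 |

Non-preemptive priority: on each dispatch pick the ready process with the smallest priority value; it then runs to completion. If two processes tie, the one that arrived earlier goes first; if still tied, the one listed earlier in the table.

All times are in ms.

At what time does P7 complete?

Timeline: | P1 0-3 | P2 3-12 | P4 12-28 | P7 28-42 | P5 42-56 | P6 56-58 | P3 58-69 |
Completion: P1=3  P2=12  P3=69  P4=28  P5=56  P6=58  P7=42

42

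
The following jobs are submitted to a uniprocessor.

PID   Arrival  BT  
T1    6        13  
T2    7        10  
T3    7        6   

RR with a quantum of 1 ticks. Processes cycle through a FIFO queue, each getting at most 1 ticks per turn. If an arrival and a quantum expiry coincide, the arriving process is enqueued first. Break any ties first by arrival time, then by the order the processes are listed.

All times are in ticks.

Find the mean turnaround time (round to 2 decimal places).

23.67

Gantt: | idle 0-6 | T1 6-7 | T2 7-8 | T3 8-9 | T1 9-10 | T2 10-11 | T3 11-12 | T1 12-13 | T2 13-14 | T3 14-15 | T1 15-16 | T2 16-17 | T3 17-18 | T1 18-19 | T2 19-20 | T3 20-21 | T1 21-22 | T2 22-23 | T3 23-24 | T1 24-25 | T2 25-26 | T1 26-27 | T2 27-28 | T1 28-29 | T2 29-30 | T1 30-31 | T2 31-32 | T1 32-35 |
Completion: T1=35  T2=32  T3=24
Turnaround (C−A): T1=29  T2=25  T3=17
Turnaround times: T1=29, T2=25, T3=17
Average turnaround = (29+25+17) / 3 = 71/3 = 23.67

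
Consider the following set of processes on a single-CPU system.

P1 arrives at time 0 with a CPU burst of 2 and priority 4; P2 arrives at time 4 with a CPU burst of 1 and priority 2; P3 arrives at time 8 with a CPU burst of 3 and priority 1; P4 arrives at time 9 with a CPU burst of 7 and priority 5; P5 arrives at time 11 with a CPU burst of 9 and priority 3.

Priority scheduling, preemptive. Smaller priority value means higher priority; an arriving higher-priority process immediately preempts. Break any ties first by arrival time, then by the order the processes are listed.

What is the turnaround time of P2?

1

Gantt: | P1 0-2 | idle 2-4 | P2 4-5 | idle 5-8 | P3 8-11 | P5 11-20 | P4 20-27 |
Completion: P1=2  P2=5  P3=11  P4=27  P5=20
Turnaround(P2) = completion − arrival = 5 − 4 = 1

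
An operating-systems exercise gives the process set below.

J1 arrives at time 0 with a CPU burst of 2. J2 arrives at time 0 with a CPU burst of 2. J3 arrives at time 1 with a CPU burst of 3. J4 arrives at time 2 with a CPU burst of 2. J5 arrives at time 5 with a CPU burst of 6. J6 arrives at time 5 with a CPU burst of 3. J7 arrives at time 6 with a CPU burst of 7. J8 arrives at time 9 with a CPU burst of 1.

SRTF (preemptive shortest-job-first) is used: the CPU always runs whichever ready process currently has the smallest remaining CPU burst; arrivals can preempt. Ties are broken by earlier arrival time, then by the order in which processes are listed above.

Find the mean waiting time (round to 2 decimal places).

4.38

Gantt: | J1 0-2 | J2 2-4 | J4 4-6 | J3 6-9 | J8 9-10 | J6 10-13 | J5 13-19 | J7 19-26 |
Completion: J1=2  J2=4  J3=9  J4=6  J5=19  J6=13  J7=26  J8=10
Waiting times: J1=0, J2=2, J3=5, J4=2, J5=8, J6=5, J7=13, J8=0
Average waiting = (0+2+5+2+8+5+13+0) / 8 = 35/8 = 4.38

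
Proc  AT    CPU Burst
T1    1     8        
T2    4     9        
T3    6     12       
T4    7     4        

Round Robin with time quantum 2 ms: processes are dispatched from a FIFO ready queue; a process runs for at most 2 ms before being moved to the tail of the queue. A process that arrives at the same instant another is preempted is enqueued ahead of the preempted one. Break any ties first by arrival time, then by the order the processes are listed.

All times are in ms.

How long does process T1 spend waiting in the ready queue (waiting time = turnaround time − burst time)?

Gantt: | idle 0-1 | T1 1-5 | T2 5-7 | T1 7-9 | T3 9-11 | T4 11-13 | T2 13-15 | T1 15-17 | T3 17-19 | T4 19-21 | T2 21-23 | T3 23-25 | T2 25-27 | T3 27-29 | T2 29-30 | T3 30-34 |
Completion: T1=17  T2=30  T3=34  T4=21
Turnaround (C−A): T1=16  T2=26  T3=28  T4=14
Waiting(T1) = turnaround − burst = 16 − 8 = 8

8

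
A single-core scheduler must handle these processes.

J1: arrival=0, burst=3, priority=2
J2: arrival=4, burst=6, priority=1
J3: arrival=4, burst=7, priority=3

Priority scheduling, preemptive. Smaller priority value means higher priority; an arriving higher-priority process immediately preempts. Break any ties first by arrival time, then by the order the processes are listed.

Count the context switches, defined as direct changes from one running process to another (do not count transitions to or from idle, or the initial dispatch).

1

Timeline: | J1 0-3 | idle 3-4 | J2 4-10 | J3 10-17 |
Completion: J1=3  J2=10  J3=17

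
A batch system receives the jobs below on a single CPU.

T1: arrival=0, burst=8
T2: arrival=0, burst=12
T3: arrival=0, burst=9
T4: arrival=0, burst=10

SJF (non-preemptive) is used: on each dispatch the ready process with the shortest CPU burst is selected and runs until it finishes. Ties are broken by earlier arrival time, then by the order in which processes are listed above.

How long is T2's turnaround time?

Schedule: | T1 0-8 | T3 8-17 | T4 17-27 | T2 27-39 |
Completion: T1=8  T2=39  T3=17  T4=27
Turnaround(T2) = completion − arrival = 39 − 0 = 39

39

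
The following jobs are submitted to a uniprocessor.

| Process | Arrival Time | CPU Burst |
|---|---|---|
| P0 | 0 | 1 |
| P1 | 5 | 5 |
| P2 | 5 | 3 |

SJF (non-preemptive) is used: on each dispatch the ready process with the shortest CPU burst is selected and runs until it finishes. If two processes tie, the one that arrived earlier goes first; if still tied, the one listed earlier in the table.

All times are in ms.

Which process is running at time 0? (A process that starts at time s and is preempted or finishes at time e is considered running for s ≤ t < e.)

P0

Gantt: | P0 0-1 | idle 1-5 | P2 5-8 | P1 8-13 |
Completion: P0=1  P1=13  P2=8
Turnaround (C−A): P0=1  P1=8  P2=3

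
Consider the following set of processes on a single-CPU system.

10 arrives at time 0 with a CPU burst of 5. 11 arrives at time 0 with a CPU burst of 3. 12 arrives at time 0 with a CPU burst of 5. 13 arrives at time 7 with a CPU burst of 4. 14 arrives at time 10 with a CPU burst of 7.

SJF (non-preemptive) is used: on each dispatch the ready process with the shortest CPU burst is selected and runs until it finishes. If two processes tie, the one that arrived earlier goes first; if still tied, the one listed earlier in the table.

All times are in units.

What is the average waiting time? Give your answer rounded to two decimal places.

4.60

Gantt: | 11 0-3 | 10 3-8 | 13 8-12 | 12 12-17 | 14 17-24 |
Completion: 10=8  11=3  12=17  13=12  14=24
Waiting times: 10=3, 11=0, 12=12, 13=1, 14=7
Average waiting = (3+0+12+1+7) / 5 = 23/5 = 4.60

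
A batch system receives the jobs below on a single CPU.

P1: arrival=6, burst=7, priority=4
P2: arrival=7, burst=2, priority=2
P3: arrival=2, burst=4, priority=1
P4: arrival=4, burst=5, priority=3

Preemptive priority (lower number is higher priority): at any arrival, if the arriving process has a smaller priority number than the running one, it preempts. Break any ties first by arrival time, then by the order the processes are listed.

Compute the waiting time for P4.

4

Timeline: | idle 0-2 | P3 2-6 | P4 6-7 | P2 7-9 | P4 9-13 | P1 13-20 |
Completion: P1=20  P2=9  P3=6  P4=13
Waiting(P4) = turnaround − burst = 9 − 5 = 4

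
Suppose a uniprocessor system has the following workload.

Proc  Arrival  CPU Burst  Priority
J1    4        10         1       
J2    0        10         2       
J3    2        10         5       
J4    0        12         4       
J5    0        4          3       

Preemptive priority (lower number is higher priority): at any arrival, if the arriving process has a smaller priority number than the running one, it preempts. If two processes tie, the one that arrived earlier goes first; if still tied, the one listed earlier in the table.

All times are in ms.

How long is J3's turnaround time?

Schedule: | J2 0-4 | J1 4-14 | J2 14-20 | J5 20-24 | J4 24-36 | J3 36-46 |
Completion: J1=14  J2=20  J3=46  J4=36  J5=24
Turnaround(J3) = completion − arrival = 46 − 2 = 44

44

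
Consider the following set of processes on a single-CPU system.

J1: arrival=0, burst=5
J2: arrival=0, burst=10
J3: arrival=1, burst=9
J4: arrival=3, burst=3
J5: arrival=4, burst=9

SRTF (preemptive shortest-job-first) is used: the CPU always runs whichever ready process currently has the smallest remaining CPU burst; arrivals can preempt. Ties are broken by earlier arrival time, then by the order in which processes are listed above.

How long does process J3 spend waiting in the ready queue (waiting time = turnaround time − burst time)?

7

Schedule: | J1 0-5 | J4 5-8 | J3 8-17 | J5 17-26 | J2 26-36 |
Completion: J1=5  J2=36  J3=17  J4=8  J5=26
Waiting(J3) = turnaround − burst = 16 − 9 = 7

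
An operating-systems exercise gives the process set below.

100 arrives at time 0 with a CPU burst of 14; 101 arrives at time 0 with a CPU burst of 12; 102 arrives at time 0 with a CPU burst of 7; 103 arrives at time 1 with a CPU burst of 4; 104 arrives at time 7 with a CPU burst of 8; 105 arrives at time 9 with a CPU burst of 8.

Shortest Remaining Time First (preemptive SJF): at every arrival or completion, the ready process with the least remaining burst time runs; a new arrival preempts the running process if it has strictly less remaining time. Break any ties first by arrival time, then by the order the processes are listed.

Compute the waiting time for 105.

Gantt: | 102 0-1 | 103 1-5 | 102 5-11 | 104 11-19 | 105 19-27 | 101 27-39 | 100 39-53 |
Completion: 100=53  101=39  102=11  103=5  104=19  105=27
Waiting(105) = turnaround − burst = 18 − 8 = 10

10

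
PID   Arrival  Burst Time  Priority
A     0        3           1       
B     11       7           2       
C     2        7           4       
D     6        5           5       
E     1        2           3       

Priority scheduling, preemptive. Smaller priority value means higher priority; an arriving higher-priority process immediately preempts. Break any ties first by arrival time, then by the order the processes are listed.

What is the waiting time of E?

Schedule: | A 0-3 | E 3-5 | C 5-11 | B 11-18 | C 18-19 | D 19-24 |
Completion: A=3  B=18  C=19  D=24  E=5
Waiting(E) = turnaround − burst = 4 − 2 = 2

2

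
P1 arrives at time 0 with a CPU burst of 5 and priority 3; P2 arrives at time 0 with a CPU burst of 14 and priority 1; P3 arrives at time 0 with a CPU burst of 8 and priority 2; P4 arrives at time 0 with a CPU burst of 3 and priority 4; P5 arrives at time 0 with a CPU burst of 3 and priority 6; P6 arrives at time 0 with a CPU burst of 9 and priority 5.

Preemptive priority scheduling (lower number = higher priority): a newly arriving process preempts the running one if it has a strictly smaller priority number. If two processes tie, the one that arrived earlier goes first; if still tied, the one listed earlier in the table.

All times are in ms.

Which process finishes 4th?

P4

Gantt: | P2 0-14 | P3 14-22 | P1 22-27 | P4 27-30 | P6 30-39 | P5 39-42 |
Completion: P1=27  P2=14  P3=22  P4=30  P5=42  P6=39
Turnaround (C−A): P1=27  P2=14  P3=22  P4=30  P5=42  P6=39
Finish order: P2 → P3 → P1 → P4 → P6 → P5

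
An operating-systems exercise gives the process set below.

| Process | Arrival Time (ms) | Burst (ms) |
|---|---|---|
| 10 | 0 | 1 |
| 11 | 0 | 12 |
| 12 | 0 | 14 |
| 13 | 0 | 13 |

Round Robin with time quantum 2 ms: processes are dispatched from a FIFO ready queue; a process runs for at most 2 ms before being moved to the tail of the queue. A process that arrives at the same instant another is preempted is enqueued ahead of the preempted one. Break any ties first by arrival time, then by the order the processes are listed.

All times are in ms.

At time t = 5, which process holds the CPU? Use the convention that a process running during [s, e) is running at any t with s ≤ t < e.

Gantt: | 10 0-1 | 11 1-3 | 12 3-5 | 13 5-7 | 11 7-9 | 12 9-11 | 13 11-13 | 11 13-15 | 12 15-17 | 13 17-19 | 11 19-21 | 12 21-23 | 13 23-25 | 11 25-27 | 12 27-29 | 13 29-31 | 11 31-33 | 12 33-35 | 13 35-37 | 12 37-39 | 13 39-40 |
Completion: 10=1  11=33  12=39  13=40
Turnaround (C−A): 10=1  11=33  12=39  13=40

13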